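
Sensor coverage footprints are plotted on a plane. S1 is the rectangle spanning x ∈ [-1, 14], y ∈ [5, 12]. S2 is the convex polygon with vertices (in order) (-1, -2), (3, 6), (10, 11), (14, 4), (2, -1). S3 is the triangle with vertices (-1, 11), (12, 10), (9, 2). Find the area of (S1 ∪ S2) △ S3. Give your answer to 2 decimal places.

|S1 ∪ S2| = 153.9643.
|(S1 ∪ S2) ∩ S3| = 53.5.
|(S1 ∪ S2) △ S3| = 153.9643 + 53.5 − 107 = 100.46.

100.46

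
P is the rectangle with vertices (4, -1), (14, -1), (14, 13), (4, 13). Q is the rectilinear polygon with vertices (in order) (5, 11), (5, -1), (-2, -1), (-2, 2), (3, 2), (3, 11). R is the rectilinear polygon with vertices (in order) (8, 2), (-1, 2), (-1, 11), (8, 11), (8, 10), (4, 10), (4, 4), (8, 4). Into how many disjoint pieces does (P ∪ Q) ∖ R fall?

1

(P ∪ Q) ∖ R is a single connected region.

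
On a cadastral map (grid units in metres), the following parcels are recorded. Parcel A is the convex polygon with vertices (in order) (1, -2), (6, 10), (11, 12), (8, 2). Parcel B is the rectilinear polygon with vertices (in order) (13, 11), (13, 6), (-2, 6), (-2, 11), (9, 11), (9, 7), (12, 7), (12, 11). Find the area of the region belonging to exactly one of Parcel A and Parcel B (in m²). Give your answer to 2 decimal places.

82.13

|Parcel A| = 54, |Parcel B| = 63, |Parcel A∩Parcel B| = 17.4333.
|Parcel A △ Parcel B| = |Parcel A| + |Parcel B| − 2·|Parcel A∩Parcel B| = 54 + 63 − 34.8667 = 82.13.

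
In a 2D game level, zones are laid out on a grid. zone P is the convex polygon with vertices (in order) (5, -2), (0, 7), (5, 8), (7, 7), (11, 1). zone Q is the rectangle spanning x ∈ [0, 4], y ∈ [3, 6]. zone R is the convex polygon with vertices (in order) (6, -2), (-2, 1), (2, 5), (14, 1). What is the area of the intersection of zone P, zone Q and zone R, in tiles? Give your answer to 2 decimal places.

The intersection is the polygon with vertices (4,3), (2.222,3), (1.429,4.429), (2,5), (4,4.333).
By the shoelace formula its area is 3.75.

3.75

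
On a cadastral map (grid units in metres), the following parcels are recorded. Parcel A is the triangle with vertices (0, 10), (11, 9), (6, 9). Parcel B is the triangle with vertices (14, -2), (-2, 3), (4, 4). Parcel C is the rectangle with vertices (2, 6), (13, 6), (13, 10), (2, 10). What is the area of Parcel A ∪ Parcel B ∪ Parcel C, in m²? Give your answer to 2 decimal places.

67.15

By inclusion–exclusion:
Individual areas: |Parcel A| = 2.5, |Parcel B| = 23, |Parcel C| = 44.
|Parcel A∩Parcel B| = 0.
|Parcel A∩Parcel C| = 2.3485.
|Parcel B∩Parcel C| = 0.
|Parcel A∩Parcel B∩Parcel C| = 0.
|Parcel A ∪ Parcel B ∪ Parcel C| = 69.5 − 2.3485 + 0 = 67.15.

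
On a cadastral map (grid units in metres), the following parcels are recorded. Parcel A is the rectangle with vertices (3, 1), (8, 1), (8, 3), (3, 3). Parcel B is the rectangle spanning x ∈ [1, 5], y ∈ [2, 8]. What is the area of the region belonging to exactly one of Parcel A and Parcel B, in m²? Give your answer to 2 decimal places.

|Parcel A∩Parcel B|: x∈[3,5], y∈[2,3] → 2·1 = 2.
|Parcel A △ Parcel B| = |Parcel A| + |Parcel B| − 2·|Parcel A∩Parcel B| = 10 + 24 − 4 = 30.00.

30.00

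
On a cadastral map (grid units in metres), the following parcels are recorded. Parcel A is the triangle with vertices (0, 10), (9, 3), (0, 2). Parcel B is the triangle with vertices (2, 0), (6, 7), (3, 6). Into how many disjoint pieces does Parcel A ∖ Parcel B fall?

Parcel A ∖ Parcel B splits into 2 disjoint pieces (area 20.1085, area 9.1794).

2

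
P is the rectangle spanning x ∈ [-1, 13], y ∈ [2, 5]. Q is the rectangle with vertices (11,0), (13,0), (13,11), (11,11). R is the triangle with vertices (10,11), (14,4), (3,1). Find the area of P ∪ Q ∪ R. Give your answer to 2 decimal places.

78.22

By inclusion–exclusion:
Individual areas: |P| = 42, |Q| = 22, |R| = 44.5.
|P∩Q|: x∈[11,13], y∈[2,5] → 2·3 = 6.
|P∩R| = 19.2803.
|Q∩R| = 8.0909.
|P∩Q∩R| = 3.0909.
|P ∪ Q ∪ R| = 108.5 − 33.3712 + 3.0909 = 78.22.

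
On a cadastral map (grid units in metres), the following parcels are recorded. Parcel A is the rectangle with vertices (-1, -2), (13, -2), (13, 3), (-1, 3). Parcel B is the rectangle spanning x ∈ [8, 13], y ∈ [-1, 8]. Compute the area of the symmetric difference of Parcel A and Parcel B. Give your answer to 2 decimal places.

75.00

|Parcel A∩Parcel B|: x∈[8,13], y∈[-1,3] → 5·4 = 20.
|Parcel A △ Parcel B| = |Parcel A| + |Parcel B| − 2·|Parcel A∩Parcel B| = 70 + 45 − 40 = 75.00.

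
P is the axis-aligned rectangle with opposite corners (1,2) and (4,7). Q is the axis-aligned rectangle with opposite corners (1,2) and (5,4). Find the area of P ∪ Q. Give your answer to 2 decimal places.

17.00

By inclusion–exclusion:
Individual areas: |P| = 15, |Q| = 8.
|P∩Q|: x∈[1,4], y∈[2,4] → 3·2 = 6.
|P ∪ Q| = 23 − 6 = 17.00.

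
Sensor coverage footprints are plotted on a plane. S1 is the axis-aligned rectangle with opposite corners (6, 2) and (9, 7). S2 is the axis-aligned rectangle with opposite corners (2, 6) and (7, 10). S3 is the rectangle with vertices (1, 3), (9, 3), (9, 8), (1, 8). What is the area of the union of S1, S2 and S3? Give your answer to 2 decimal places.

By inclusion–exclusion:
Individual areas: |S1| = 15, |S2| = 20, |S3| = 40.
|S1∩S2|: x∈[6,7], y∈[6,7] → 1·1 = 1.
|S1∩S3|: x∈[6,9], y∈[3,7] → 3·4 = 12.
|S2∩S3|: x∈[2,7], y∈[6,8] → 5·2 = 10.
|S1∩S2∩S3| = 1.
|S1 ∪ S2 ∪ S3| = 75 − 23 + 1 = 53.00.

53.00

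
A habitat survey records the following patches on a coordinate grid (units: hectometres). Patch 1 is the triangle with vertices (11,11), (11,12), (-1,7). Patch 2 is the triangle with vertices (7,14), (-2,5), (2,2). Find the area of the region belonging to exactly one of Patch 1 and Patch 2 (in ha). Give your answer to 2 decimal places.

34.69

|Patch 1| = 6, |Patch 2| = 31.5, |Patch 1∩Patch 2| = 1.4059.
|Patch 1 △ Patch 2| = |Patch 1| + |Patch 2| − 2·|Patch 1∩Patch 2| = 6 + 31.5 − 2.8117 = 34.69.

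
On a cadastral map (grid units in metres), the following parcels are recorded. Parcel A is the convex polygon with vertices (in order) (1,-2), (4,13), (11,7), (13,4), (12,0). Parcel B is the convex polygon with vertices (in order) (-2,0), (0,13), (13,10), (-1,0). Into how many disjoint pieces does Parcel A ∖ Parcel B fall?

Parcel A ∖ Parcel B splits into 2 disjoint pieces (area 67.8429, area 0.7616).

2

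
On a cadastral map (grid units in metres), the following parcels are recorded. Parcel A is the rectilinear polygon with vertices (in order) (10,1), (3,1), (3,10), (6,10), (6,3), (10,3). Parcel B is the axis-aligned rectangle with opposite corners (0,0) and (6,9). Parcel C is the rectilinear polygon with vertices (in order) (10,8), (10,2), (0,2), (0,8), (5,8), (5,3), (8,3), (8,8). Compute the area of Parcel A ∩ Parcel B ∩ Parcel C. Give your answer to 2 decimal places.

The intersection is the polygon with vertices (3,8), (5,8), (5,3), (6,3), (6,2), (3,2).
By the shoelace formula its area is 13.00.

13.00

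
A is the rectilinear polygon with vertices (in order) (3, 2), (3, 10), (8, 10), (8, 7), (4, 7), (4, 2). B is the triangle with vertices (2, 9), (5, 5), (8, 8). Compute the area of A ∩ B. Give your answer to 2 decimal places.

6.58

The intersection is the polygon with vertices (3,8.833), (8,8), (7,7), (4,7), (4,6.333), (3,7.667).
By the shoelace formula its area is 6.58.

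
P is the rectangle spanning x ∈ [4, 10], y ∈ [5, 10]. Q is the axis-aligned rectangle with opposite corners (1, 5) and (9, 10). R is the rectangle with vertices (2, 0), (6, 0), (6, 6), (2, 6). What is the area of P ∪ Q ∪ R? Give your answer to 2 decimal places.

By inclusion–exclusion:
Individual areas: |P| = 30, |Q| = 40, |R| = 24.
|P∩Q|: x∈[4,9], y∈[5,10] → 5·5 = 25.
|P∩R|: x∈[4,6], y∈[5,6] → 2·1 = 2.
|Q∩R|: x∈[2,6], y∈[5,6] → 4·1 = 4.
|P∩Q∩R| = 2.
|P ∪ Q ∪ R| = 94 − 31 + 2 = 65.00.

65.00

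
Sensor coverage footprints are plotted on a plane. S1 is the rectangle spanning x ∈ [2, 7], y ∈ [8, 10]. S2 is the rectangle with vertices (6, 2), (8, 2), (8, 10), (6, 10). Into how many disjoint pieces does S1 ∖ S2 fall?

S1 ∖ S2 is a single connected region.

1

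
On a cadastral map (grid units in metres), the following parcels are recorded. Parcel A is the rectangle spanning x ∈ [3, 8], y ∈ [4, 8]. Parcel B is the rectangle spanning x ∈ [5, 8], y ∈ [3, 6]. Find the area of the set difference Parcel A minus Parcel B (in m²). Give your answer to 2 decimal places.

|Parcel A∩Parcel B|: x∈[5,8], y∈[4,6] → 3·2 = 6.
|Parcel A| = 20.
|Parcel A ∖ Parcel B| = |Parcel A| − |Parcel A∩Parcel B| = 20 − 6 = 14.00.

14.00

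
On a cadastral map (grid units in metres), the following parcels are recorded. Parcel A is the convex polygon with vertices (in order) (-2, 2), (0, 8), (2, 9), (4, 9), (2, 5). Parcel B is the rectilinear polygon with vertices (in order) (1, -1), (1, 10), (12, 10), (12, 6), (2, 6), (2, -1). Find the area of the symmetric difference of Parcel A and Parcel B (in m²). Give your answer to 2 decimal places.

|Parcel A| = 17, |Parcel B| = 51, |Parcel A∩Parcel B| = 7.875.
|Parcel A △ Parcel B| = |Parcel A| + |Parcel B| − 2·|Parcel A∩Parcel B| = 17 + 51 − 15.75 = 52.25.

52.25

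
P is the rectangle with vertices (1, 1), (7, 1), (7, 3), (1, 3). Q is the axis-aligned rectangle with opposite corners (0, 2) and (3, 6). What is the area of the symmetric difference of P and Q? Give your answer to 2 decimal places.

|P∩Q|: x∈[1,3], y∈[2,3] → 2·1 = 2.
|P △ Q| = |P| + |Q| − 2·|P∩Q| = 12 + 12 − 4 = 20.00.

20.00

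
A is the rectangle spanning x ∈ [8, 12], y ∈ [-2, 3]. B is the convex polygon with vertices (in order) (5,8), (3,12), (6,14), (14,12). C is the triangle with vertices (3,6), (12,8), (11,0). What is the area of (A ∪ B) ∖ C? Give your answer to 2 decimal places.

46.81

|A ∪ B| = 53.
|(A ∪ B) ∩ C| = 6.1875.
|(A ∪ B) ∖ C| = 53 − 6.1875 = 46.81.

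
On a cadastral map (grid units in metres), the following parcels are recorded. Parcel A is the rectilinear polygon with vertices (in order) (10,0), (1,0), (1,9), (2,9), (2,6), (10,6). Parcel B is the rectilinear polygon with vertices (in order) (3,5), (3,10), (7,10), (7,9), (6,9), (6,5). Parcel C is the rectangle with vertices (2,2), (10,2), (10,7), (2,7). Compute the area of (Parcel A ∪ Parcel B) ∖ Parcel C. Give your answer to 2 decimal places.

|Parcel A ∪ Parcel B| = 70.
|(Parcel A ∪ Parcel B) ∩ Parcel C| = 35.
|(Parcel A ∪ Parcel B) ∖ Parcel C| = 70 − 35 = 35.00.

35.00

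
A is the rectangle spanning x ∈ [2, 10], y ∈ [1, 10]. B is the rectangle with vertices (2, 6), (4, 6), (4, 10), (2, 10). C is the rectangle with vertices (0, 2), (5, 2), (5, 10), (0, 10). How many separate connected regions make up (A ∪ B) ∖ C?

1

(A ∪ B) ∖ C is a single connected region.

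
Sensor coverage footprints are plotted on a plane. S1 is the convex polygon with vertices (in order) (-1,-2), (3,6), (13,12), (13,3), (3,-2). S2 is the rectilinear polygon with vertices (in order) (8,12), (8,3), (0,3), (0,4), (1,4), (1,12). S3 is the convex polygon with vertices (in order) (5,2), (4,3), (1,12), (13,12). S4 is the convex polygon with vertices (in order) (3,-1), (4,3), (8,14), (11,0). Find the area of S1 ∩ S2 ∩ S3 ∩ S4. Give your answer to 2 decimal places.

The intersection is the polygon with vertices (8,5.75), (5.8,3), (4,3), (5.674,7.605), (8,9).
By the shoelace formula its area is 13.16.

13.16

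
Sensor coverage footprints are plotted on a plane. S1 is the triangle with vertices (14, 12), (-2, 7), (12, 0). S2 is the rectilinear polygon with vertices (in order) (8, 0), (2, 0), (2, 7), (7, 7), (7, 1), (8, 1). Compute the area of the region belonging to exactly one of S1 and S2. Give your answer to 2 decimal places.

94.50

|S1| = 91, |S2| = 36, |S1∩S2| = 16.25.
|S1 △ S2| = |S1| + |S2| − 2·|S1∩S2| = 91 + 36 − 32.5 = 94.50.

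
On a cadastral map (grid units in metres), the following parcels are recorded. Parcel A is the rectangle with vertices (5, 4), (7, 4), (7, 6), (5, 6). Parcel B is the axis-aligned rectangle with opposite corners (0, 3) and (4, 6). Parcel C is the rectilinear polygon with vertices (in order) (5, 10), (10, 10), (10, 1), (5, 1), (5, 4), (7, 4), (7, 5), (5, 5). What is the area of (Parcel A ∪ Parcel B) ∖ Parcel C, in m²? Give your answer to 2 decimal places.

14.00

|Parcel A ∪ Parcel B| = 16.
|(Parcel A ∪ Parcel B) ∩ Parcel C| = 2.
|(Parcel A ∪ Parcel B) ∖ Parcel C| = 16 − 2 = 14.00.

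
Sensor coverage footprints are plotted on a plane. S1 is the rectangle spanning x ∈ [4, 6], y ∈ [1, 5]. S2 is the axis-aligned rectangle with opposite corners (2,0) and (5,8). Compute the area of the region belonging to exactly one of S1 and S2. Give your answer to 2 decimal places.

|S1∩S2|: x∈[4,5], y∈[1,5] → 1·4 = 4.
|S1 △ S2| = |S1| + |S2| − 2·|S1∩S2| = 8 + 24 − 8 = 24.00.

24.00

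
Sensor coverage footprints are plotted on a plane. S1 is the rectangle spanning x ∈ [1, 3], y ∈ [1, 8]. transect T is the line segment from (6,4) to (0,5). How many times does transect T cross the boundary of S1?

The segment meets the boundary at (1,4.833), (3,4.5).

2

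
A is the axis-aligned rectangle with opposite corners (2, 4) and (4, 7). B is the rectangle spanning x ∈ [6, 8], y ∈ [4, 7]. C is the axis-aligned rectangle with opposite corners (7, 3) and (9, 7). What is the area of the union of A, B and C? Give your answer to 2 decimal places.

17.00

By inclusion–exclusion:
Individual areas: |A| = 6, |B| = 6, |C| = 8.
|A∩B| = 0 (no overlap).
|A∩C| = 0 (no overlap).
|B∩C|: x∈[7,8], y∈[4,7] → 1·3 = 3.
|A∩B∩C| = 0.
|A ∪ B ∪ C| = 20 − 3 + 0 = 17.00.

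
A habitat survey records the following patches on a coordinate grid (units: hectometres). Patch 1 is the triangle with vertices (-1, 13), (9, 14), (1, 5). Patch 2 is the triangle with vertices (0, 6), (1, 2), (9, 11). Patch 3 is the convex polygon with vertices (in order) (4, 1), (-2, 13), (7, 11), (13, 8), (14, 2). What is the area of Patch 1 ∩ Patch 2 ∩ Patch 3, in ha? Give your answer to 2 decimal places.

1.52

The intersection is the polygon with vertices (3.732,8.073), (1.64,5.72), (1.174,6.652).
By the shoelace formula its area is 1.52.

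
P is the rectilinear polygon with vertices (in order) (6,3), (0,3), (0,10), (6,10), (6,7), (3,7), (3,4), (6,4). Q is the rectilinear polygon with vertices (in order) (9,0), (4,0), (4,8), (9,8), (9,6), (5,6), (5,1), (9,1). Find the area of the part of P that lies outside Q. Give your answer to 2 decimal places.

30.00

|P| = 33, |P∩Q| = 3.
|P ∖ Q| = |P| − |P∩Q| = 33 − 3 = 30.00.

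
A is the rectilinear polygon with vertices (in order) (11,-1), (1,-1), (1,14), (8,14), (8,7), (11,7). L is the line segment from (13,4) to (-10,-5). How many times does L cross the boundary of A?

The segment meets the boundary at (11,3.217), (1,-0.696).

2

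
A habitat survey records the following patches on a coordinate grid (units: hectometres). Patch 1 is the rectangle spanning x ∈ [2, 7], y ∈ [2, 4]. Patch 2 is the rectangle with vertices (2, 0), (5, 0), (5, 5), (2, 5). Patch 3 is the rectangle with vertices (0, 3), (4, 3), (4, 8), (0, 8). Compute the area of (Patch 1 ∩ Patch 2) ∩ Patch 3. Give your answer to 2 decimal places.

2.00

The region (Patch 1 ∩ Patch 2) ∩ Patch 3 is the polygon with vertices (2,4), (4,4), (4,3), (2,3).
By the shoelace formula its area is 2.00.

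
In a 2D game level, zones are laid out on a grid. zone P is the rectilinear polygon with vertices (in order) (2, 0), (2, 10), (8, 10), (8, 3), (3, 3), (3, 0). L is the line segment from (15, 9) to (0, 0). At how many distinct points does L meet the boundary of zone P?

4

The segment meets the boundary at (2,1.2), (3,1.8), (5,3), (8,4.8).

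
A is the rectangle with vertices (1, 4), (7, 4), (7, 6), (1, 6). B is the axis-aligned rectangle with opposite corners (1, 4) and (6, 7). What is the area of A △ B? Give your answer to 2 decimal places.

|A∩B|: x∈[1,6], y∈[4,6] → 5·2 = 10.
|A △ B| = |A| + |B| − 2·|A∩B| = 12 + 15 − 20 = 7.00.

7.00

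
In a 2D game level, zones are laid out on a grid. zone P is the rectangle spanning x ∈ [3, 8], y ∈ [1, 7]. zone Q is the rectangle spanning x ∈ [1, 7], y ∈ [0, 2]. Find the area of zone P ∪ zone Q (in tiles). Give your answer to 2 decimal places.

38.00

By inclusion–exclusion:
Individual areas: |zone P| = 30, |zone Q| = 12.
|zone P∩zone Q|: x∈[3,7], y∈[1,2] → 4·1 = 4.
|zone P ∪ zone Q| = 42 − 4 = 38.00.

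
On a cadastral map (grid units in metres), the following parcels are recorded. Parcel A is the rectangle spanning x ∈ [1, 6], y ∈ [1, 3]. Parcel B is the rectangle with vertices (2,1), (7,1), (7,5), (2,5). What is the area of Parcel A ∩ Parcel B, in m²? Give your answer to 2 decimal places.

|Parcel A∩Parcel B|: x∈[2,6], y∈[1,3] → 4·2 = 8.

8.00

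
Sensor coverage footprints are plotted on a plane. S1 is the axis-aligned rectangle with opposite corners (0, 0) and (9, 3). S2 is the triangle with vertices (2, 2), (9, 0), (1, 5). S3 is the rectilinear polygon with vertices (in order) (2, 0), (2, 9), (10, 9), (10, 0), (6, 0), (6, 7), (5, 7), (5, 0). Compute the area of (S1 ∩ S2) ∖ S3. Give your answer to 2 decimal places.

1.35

|S1 ∩ S2| = 6.9667.
|(S1 ∩ S2) ∩ S3| = 5.6125.
|(S1 ∩ S2) ∖ S3| = 6.9667 − 5.6125 = 1.35.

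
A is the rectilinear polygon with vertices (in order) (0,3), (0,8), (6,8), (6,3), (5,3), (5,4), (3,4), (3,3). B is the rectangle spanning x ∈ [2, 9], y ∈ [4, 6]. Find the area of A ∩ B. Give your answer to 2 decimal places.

8.00

The intersection is the polygon with vertices (6,4), (5,4), (3,4), (2,4), (2,6), (6,6).
By the shoelace formula its area is 8.00.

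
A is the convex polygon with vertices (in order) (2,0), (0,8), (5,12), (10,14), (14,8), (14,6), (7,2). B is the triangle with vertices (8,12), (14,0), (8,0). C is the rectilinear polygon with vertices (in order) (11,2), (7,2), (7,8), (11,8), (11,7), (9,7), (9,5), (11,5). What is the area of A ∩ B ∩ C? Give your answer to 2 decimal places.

The intersection is the polygon with vertices (8,8), (10,8), (10.5,7), (9,7), (9,5), (11,5), (11,4.286), (8,2.571).
By the shoelace formula its area is 8.96.

8.96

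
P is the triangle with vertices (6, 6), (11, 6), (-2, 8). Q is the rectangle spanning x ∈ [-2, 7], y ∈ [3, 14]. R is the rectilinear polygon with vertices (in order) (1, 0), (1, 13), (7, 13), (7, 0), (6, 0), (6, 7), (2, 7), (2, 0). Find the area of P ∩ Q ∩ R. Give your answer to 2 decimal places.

1.51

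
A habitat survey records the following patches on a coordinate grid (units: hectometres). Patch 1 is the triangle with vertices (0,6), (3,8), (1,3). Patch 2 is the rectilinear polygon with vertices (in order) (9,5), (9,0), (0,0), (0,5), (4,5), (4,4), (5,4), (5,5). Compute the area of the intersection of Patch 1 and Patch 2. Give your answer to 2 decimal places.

The intersection is the polygon with vertices (1,3), (0.333,5), (1.8,5).
By the shoelace formula its area is 1.47.

1.47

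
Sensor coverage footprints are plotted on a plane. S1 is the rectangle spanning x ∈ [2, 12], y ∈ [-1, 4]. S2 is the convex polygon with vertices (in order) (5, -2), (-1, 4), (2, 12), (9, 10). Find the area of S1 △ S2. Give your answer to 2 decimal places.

91.33

|S1| = 50, |S2| = 79, |S1∩S2| = 18.8333.
|S1 △ S2| = |S1| + |S2| − 2·|S1∩S2| = 50 + 79 − 37.6667 = 91.33.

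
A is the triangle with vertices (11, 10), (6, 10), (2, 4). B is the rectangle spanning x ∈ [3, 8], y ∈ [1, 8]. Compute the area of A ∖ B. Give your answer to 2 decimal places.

8.75

|A| = 15, |A∩B| = 6.25.
|A ∖ B| = |A| − |A∩B| = 15 − 6.25 = 8.75.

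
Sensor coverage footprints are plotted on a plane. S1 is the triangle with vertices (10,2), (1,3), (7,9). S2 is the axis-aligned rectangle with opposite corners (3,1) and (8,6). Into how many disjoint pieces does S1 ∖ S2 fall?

S1 ∖ S2 splits into 2 disjoint pieces (area 10.7778, area 2.2222).

2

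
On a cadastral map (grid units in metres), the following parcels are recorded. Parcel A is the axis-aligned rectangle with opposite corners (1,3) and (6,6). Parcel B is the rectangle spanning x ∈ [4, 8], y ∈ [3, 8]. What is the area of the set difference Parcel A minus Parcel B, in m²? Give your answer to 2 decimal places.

9.00

|Parcel A∩Parcel B|: x∈[4,6], y∈[3,6] → 2·3 = 6.
|Parcel A| = 15.
|Parcel A ∖ Parcel B| = |Parcel A| − |Parcel A∩Parcel B| = 15 − 6 = 9.00.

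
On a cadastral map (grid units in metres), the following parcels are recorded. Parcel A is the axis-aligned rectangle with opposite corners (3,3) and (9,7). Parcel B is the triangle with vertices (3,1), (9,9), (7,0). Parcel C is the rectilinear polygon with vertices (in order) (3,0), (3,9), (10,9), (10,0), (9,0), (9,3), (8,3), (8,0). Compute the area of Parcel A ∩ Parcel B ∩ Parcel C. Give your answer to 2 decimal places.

The intersection is the polygon with vertices (7.667,3), (4.5,3), (7.5,7), (8.556,7).
By the shoelace formula its area is 8.44.

8.44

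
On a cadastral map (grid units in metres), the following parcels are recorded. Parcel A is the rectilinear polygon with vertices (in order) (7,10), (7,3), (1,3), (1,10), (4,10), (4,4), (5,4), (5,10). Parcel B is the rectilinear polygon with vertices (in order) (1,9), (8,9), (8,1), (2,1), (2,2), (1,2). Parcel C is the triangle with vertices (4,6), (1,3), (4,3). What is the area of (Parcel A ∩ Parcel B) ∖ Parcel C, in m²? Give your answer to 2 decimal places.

|Parcel A ∩ Parcel B| = 31.
|(Parcel A ∩ Parcel B) ∩ Parcel C| = 4.5.
|(Parcel A ∩ Parcel B) ∖ Parcel C| = 31 − 4.5 = 26.50.

26.50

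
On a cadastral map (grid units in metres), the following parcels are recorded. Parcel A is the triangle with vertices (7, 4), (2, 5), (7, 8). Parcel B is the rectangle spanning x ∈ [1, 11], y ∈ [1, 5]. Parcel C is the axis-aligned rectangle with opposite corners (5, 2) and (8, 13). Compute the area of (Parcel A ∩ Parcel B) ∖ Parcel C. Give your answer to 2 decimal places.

0.90

|Parcel A ∩ Parcel B| = 2.5.
|(Parcel A ∩ Parcel B) ∩ Parcel C| = 1.6.
|(Parcel A ∩ Parcel B) ∖ Parcel C| = 2.5 − 1.6 = 0.90.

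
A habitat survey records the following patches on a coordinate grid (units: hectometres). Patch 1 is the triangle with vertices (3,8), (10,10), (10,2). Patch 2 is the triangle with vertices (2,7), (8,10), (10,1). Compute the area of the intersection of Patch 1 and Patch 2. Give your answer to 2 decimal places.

19.18

The intersection is the polygon with vertices (8.119,9.463), (9.726,2.235), (3.368,7.684), (5.333,8.667).
By the shoelace formula its area is 19.18.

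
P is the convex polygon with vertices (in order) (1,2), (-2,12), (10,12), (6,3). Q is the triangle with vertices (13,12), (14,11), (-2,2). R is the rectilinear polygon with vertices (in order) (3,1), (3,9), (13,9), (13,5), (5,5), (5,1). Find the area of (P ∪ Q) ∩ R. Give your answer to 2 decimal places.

The region (P ∪ Q) ∩ R is the polygon with vertices (8.074,7.667), (6.889,5), (5,5), (5,2.8), (3,2.4), (3,9), (10.444,9).
By the shoelace formula its area is 25.10.

25.10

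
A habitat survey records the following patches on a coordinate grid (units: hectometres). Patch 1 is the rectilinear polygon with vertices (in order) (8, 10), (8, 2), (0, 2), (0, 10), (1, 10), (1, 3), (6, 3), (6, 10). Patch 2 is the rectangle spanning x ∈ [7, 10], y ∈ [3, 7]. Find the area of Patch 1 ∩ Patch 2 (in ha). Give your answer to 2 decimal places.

The intersection is the polygon with vertices (8,3), (7,3), (7,7), (8,7).
By the shoelace formula its area is 4.00.

4.00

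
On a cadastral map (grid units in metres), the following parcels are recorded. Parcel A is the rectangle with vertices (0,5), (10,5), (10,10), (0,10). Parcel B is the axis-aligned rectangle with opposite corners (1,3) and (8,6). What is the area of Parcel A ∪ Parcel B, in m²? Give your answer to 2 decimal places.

64.00

By inclusion–exclusion:
Individual areas: |Parcel A| = 50, |Parcel B| = 21.
|Parcel A∩Parcel B|: x∈[1,8], y∈[5,6] → 7·1 = 7.
|Parcel A ∪ Parcel B| = 71 − 7 = 64.00.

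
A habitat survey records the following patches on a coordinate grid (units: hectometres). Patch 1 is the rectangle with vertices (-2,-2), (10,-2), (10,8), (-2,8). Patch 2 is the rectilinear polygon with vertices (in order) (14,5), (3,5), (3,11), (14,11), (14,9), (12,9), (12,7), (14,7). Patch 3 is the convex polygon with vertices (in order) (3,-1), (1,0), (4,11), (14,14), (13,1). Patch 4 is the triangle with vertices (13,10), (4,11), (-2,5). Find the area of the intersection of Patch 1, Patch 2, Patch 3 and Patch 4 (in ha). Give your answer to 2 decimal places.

The intersection is the polygon with vertices (3,7.333), (3.182,8), (7,8), (3,6.667).
By the shoelace formula its area is 2.61.

2.61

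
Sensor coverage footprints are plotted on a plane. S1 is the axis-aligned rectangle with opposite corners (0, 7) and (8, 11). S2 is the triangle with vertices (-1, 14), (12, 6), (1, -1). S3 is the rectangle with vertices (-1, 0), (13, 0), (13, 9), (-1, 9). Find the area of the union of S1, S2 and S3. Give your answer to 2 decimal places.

150.50

By inclusion–exclusion:
Individual areas: |S1| = 32, |S2| = 89.5, |S3| = 126.
|S1∩S2| = 26.7644.
|S1∩S3|: x∈[0,8], y∈[7,9] → 8·2 = 16.
|S2∩S3| = 70.0018.
|S1∩S2∩S3| = 15.7644.
|S1 ∪ S2 ∪ S3| = 247.5 − 112.7662 + 15.7644 = 150.50.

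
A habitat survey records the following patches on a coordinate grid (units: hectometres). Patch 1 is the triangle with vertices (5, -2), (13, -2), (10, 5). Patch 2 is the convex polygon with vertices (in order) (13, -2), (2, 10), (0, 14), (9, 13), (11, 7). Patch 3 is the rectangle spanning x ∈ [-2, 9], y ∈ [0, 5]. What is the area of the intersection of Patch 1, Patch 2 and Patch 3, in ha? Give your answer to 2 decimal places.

0.31

The intersection is the polygon with vertices (8.504,2.905), (9,3.6), (9,2.364).
By the shoelace formula its area is 0.31.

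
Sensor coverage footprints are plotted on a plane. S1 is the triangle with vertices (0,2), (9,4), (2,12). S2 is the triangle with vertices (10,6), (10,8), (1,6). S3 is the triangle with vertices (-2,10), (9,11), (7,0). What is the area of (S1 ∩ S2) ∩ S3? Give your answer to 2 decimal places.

The region (S1 ∩ S2) ∩ S3 is the polygon with vertices (1.6,6), (1.5,6.111), (6.233,7.163), (7.25,6).
By the shoelace formula its area is 3.60.

3.60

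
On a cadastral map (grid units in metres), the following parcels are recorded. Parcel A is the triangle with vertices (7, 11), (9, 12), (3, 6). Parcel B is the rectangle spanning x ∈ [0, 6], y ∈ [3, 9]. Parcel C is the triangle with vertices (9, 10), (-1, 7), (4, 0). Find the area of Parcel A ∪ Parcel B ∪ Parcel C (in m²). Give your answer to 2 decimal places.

By inclusion–exclusion:
Individual areas: |Parcel A| = 3, |Parcel B| = 36, |Parcel C| = 42.5.
|Parcel A∩Parcel B| = 0.9.
|Parcel A∩Parcel C| = 0.9098.
|Parcel B∩Parcel C| = 28.519.
|Parcel A∩Parcel B∩Parcel C| = 0.886.
|Parcel A ∪ Parcel B ∪ Parcel C| = 81.5 − 30.3288 + 0.886 = 52.06.

52.06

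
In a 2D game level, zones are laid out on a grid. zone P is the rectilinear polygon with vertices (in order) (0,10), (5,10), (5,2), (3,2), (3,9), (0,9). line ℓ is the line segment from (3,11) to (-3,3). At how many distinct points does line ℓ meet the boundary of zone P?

The segment meets the boundary at (1.5,9), (2.25,10).

2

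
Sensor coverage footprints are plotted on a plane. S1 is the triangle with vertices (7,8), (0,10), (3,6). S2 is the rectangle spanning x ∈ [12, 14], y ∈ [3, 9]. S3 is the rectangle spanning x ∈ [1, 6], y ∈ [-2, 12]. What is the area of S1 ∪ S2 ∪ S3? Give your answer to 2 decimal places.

82.92

By inclusion–exclusion:
Individual areas: |S1| = 11, |S2| = 12, |S3| = 70.
|S1∩S2| = 0.
|S1∩S3| = 10.0833.
|S2∩S3| = 0 (no overlap).
|S1∩S2∩S3| = 0.
|S1 ∪ S2 ∪ S3| = 93 − 10.0833 + 0 = 82.92.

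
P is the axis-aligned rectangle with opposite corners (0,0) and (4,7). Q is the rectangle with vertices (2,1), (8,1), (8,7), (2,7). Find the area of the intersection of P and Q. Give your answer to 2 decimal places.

12.00

|P∩Q|: x∈[2,4], y∈[1,7] → 2·6 = 12.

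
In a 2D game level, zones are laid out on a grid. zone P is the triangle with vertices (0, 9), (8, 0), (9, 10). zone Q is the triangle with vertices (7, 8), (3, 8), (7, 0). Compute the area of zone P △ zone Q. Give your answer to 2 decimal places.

29.95

|zone P| = 44.5, |zone Q| = 16, |zone P∩zone Q| = 15.2768.
|zone P △ zone Q| = |zone P| + |zone Q| − 2·|zone P∩zone Q| = 44.5 + 16 − 30.5536 = 29.95.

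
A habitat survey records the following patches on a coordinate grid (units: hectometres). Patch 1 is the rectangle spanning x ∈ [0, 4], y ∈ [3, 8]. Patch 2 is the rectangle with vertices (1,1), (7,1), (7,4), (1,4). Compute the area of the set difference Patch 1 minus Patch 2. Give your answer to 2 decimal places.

|Patch 1∩Patch 2|: x∈[1,4], y∈[3,4] → 3·1 = 3.
|Patch 1| = 20.
|Patch 1 ∖ Patch 2| = |Patch 1| − |Patch 1∩Patch 2| = 20 − 3 = 17.00.

17.00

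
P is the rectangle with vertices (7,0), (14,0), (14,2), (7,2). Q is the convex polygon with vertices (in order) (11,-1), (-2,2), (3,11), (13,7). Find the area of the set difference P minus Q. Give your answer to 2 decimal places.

|P| = 14, |P∩Q| = 9.
|P ∖ Q| = |P| − |P∩Q| = 14 − 9 = 5.00.

5.00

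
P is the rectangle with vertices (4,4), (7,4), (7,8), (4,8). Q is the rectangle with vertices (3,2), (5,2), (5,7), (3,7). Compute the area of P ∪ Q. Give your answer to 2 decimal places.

By inclusion–exclusion:
Individual areas: |P| = 12, |Q| = 10.
|P∩Q|: x∈[4,5], y∈[4,7] → 1·3 = 3.
|P ∪ Q| = 22 − 3 = 19.00.

19.00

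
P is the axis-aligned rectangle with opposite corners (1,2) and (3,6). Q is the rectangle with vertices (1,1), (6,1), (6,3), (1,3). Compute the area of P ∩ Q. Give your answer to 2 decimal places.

|P∩Q|: x∈[1,3], y∈[2,3] → 2·1 = 2.

2.00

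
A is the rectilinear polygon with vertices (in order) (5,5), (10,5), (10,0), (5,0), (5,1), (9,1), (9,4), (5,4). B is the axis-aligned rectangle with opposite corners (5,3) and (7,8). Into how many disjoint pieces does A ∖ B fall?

1

A ∖ B is a single connected region.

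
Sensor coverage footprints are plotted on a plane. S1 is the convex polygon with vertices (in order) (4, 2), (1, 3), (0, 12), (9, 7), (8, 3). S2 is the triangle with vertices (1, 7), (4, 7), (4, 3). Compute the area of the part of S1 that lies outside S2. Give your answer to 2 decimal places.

49.50

|S1| = 55.5, |S1∩S2| = 6.
|S1 ∖ S2| = |S1| − |S1∩S2| = 55.5 − 6 = 49.50.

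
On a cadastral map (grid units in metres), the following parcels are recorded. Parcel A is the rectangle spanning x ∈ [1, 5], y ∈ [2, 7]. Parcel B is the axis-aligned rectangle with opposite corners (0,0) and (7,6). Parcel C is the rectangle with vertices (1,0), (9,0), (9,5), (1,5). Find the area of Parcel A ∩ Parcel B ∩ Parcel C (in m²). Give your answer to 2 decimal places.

12.00

The intersection is the polygon with vertices (1,2), (1,5), (5,5), (5,2).
By the shoelace formula its area is 12.00.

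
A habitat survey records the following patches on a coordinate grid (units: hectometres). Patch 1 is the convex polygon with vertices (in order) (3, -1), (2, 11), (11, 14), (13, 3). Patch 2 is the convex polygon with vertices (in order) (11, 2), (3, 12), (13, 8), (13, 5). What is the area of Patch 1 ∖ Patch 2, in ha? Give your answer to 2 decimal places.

|Patch 1| = 114.5, |Patch 1∩Patch 2| = 34.6418.
|Patch 1 ∖ Patch 2| = |Patch 1| − |Patch 1∩Patch 2| = 114.5 − 34.6418 = 79.86.

79.86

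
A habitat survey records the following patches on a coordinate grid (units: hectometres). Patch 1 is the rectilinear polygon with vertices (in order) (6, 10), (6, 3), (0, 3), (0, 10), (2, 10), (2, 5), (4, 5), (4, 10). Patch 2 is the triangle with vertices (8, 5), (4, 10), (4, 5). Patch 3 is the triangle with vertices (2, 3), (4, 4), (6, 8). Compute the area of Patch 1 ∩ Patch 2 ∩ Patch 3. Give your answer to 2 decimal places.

The intersection is the polygon with vertices (4,5), (4,5.5), (5.8,7.75), (5.846,7.692), (4.5,5).
By the shoelace formula its area is 1.24.

1.24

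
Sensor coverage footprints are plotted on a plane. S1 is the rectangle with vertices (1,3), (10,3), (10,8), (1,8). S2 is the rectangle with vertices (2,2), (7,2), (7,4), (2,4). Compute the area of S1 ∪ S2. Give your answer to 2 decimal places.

By inclusion–exclusion:
Individual areas: |S1| = 45, |S2| = 10.
|S1∩S2|: x∈[2,7], y∈[3,4] → 5·1 = 5.
|S1 ∪ S2| = 55 − 5 = 50.00.

50.00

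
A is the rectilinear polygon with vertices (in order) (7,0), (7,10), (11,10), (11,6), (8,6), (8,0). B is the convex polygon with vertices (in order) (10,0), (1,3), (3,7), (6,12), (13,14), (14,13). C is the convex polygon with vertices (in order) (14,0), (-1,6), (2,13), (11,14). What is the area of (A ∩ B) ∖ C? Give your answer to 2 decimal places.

1.77

|A ∩ B| = 21.1667.
|(A ∩ B) ∩ C| = 19.4.
|(A ∩ B) ∖ C| = 21.1667 − 19.4 = 1.77.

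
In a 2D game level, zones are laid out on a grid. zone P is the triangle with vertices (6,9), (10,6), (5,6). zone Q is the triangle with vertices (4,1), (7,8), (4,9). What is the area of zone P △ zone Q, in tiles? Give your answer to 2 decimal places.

|zone P| = 7.5, |zone Q| = 12, |zone P∩zone Q| = 2.7429.
|zone P △ zone Q| = |zone P| + |zone Q| − 2·|zone P∩zone Q| = 7.5 + 12 − 5.4857 = 14.01.

14.01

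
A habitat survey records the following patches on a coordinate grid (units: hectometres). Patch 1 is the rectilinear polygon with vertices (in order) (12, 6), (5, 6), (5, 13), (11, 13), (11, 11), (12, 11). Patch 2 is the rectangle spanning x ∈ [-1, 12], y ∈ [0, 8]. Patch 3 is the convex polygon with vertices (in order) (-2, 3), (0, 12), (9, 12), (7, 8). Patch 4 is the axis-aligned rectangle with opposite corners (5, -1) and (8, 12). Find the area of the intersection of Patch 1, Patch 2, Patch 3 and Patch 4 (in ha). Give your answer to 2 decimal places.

The intersection is the polygon with vertices (7,8), (5,6.889), (5,8).
By the shoelace formula its area is 1.11.

1.11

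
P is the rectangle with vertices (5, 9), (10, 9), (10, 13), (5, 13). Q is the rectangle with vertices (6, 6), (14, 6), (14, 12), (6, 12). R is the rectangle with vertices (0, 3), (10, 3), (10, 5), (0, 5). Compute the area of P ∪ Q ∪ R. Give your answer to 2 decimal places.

By inclusion–exclusion:
Individual areas: |P| = 20, |Q| = 48, |R| = 20.
|P∩Q|: x∈[6,10], y∈[9,12] → 4·3 = 12.
|P∩R| = 0 (no overlap).
|Q∩R| = 0 (no overlap).
|P∩Q∩R| = 0.
|P ∪ Q ∪ R| = 88 − 12 + 0 = 76.00.

76.00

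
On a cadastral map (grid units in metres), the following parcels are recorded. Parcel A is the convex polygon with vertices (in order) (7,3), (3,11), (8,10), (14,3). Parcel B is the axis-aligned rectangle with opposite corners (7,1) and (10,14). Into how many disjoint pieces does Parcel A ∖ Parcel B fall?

Parcel A ∖ Parcel B splits into 2 disjoint pieces (area 14.4, area 9.3333).

2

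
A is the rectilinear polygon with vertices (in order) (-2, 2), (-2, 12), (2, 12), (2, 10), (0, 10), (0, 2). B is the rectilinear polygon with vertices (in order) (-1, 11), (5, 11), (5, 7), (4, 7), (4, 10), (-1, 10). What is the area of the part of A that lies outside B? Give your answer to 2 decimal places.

21.00

|A| = 24, |A∩B| = 3.
|A ∖ B| = |A| − |A∩B| = 24 − 3 = 21.00.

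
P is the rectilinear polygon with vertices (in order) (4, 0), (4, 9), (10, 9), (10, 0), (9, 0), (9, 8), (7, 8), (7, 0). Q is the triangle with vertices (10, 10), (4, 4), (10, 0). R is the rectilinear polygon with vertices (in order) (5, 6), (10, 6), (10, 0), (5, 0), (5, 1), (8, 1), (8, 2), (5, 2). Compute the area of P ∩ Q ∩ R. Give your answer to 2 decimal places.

11.83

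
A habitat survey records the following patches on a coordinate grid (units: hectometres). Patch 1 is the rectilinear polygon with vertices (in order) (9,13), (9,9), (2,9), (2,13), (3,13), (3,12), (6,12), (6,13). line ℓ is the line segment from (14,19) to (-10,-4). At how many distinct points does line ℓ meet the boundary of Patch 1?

2

The segment meets the boundary at (3.565,9), (7.739,13).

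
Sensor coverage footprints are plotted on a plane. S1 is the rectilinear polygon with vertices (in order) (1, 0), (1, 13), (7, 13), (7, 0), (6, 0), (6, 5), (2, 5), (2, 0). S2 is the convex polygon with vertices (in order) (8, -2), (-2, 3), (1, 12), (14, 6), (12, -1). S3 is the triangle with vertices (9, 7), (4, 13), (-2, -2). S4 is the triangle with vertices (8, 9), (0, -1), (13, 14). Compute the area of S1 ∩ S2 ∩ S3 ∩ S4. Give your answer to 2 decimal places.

1.20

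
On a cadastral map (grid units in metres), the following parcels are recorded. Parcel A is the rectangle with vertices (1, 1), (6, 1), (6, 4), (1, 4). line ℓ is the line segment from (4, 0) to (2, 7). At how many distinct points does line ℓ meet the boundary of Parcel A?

The segment meets the boundary at (2.857,4), (3.714,1).

2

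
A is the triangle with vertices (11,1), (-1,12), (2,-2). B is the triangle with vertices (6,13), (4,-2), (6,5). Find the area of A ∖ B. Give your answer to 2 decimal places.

|A| = 67.5, |A∩B| = 4.6931.
|A ∖ B| = |A| − |A∩B| = 67.5 − 4.6931 = 62.81.

62.81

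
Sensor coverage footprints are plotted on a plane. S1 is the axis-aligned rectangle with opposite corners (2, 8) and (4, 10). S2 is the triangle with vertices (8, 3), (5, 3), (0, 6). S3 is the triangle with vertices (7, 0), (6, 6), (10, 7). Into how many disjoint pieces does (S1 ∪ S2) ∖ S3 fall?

(S1 ∪ S2) ∖ S3 splits into 2 disjoint pieces (area 4, area 4.05).

2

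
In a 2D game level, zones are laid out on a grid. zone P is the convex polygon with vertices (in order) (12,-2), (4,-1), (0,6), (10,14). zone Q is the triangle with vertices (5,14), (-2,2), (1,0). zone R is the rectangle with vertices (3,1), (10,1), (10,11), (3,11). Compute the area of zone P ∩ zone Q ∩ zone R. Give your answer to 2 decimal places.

0.36

The intersection is the polygon with vertices (3.518,8.815), (3,7), (3,8.4).
By the shoelace formula its area is 0.36.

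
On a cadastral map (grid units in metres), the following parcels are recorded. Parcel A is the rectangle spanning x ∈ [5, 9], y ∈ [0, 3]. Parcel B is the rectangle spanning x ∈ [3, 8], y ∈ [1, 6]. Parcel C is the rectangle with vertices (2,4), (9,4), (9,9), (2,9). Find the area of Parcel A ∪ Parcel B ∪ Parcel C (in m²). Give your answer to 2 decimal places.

By inclusion–exclusion:
Individual areas: |Parcel A| = 12, |Parcel B| = 25, |Parcel C| = 35.
|Parcel A∩Parcel B|: x∈[5,8], y∈[1,3] → 3·2 = 6.
|Parcel A∩Parcel C| = 0 (no overlap).
|Parcel B∩Parcel C|: x∈[3,8], y∈[4,6] → 5·2 = 10.
|Parcel A∩Parcel B∩Parcel C| = 0.
|Parcel A ∪ Parcel B ∪ Parcel C| = 72 − 16 + 0 = 56.00.

56.00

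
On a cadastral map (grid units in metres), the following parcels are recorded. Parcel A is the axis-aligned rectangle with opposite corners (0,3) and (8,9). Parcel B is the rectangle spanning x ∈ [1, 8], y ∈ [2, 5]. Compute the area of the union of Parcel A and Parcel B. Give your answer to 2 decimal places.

55.00

By inclusion–exclusion:
Individual areas: |Parcel A| = 48, |Parcel B| = 21.
|Parcel A∩Parcel B|: x∈[1,8], y∈[3,5] → 7·2 = 14.
|Parcel A ∪ Parcel B| = 69 − 14 = 55.00.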